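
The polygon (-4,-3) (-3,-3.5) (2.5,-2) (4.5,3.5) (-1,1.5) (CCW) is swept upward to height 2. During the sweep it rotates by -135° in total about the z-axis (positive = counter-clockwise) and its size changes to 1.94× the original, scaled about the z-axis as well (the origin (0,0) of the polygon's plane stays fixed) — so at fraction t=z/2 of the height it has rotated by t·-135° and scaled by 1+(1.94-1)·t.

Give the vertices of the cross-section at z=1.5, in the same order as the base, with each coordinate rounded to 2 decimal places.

t = z/height = 1.5/2 = 0.75
s = 1 + (scale-1)·z/height = 1 + (1.94-1)·1.5/2 = 1.705000
θ = twist·z/height = -135°·1.5/2 = -101.2500° = -1.767146 rad
cos θ = -0.195090, sin θ = -0.980785 (intermediates below are computed at full precision and shown rounded to 5 d.p.)
v1: (-4,-3) → rotate → (-2.16199,4.50841) → ×s → (-3.68620,7.68684) → (-3.69,7.69)
v2: (-3,-3.5) → rotate → (-2.84748,3.62517) → ×s → (-4.85495,6.18092) → (-4.85,6.18)
v3: (2.5,-2) → rotate → (-2.44930,-2.06178) → ×s → (-4.17605,-3.51534) → (-4.18,-3.52)
v4: (4.5,3.5) → rotate → (2.55484,-5.09635) → ×s → (4.35601,-8.68928) → (4.36,-8.69)
v5: (-1,1.5) → rotate → (1.66627,0.68815) → ×s → (2.84099,1.17330) → (2.84,1.17)

Cross-section at z=1.5: (-3.69,7.69) (-4.85,6.18) (-4.18,-3.52) (4.36,-8.69) (2.84,1.17)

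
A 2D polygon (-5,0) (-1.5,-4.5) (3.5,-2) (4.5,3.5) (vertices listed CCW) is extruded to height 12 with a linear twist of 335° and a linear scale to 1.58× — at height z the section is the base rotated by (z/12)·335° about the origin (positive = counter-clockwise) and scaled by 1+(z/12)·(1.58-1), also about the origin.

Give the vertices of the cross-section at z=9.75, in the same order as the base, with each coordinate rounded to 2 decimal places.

Cross-section at z=9.75: (-0.28,7.35) (-6.70,1.95) (-2.74,-5.26) (5.40,-6.42)

t = z/height = 9.75/12 = 0.8125
s = 1 + (scale-1)·z/height = 1 + (1.58-1)·9.75/12 = 1.471250
θ = twist·z/height = 335°·9.75/12 = 272.1875° = 4.750568 rad
cos θ = 0.038170, sin θ = -0.999271 (intermediates below are computed at full precision and shown rounded to 5 d.p.)
v1: (-5,0) → rotate → (-0.19085,4.99636) → ×s → (-0.28079,7.35089) → (-0.28,7.35)
v2: (-1.5,-4.5) → rotate → (-4.55398,1.32714) → ×s → (-6.70004,1.95256) → (-6.70,1.95)
v3: (3.5,-2) → rotate → (-1.86495,-3.57379) → ×s → (-2.74381,-5.25794) → (-2.74,-5.26)
v4: (4.5,3.5) → rotate → (3.66921,-4.36313) → ×s → (5.39833,-6.41925) → (5.40,-6.42)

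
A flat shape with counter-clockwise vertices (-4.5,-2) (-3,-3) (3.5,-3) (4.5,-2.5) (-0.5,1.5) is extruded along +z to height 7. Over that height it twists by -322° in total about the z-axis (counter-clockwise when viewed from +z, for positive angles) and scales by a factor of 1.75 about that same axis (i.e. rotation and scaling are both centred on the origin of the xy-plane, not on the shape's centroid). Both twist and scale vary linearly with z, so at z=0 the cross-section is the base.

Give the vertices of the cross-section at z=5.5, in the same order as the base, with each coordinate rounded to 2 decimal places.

Cross-section at z=5.5: (5.13,-5.91) (5.95,-3.17) (2.93,6.71) (1.71,8.00) (-2.05,-1.46)

t = z/height = 5.5/7 = 0.785714
s = 1 + (scale-1)·z/height = 1 + (1.75-1)·5.5/7 = 1.589286
θ = twist·z/height = -322°·5.5/7 = -253.0000° = -4.415683 rad
cos θ = -0.292372, sin θ = 0.956305 (intermediates below are computed at full precision and shown rounded to 5 d.p.)
v1: (-4.5,-2) → rotate → (3.22828,-3.71863) → ×s → (5.13066,-5.90996) → (5.13,-5.91)
v2: (-3,-3) → rotate → (3.74603,-1.99180) → ×s → (5.95351,-3.16554) → (5.95,-3.17)
v3: (3.5,-3) → rotate → (1.84561,4.22418) → ×s → (2.93321,6.71343) → (2.93,6.71)
v4: (4.5,-2.5) → rotate → (1.07509,5.03430) → ×s → (1.70862,8.00094) → (1.71,8.00)
v5: (-0.5,1.5) → rotate → (-1.28827,-0.91671) → ×s → (-2.04743,-1.45691) → (-2.05,-1.46)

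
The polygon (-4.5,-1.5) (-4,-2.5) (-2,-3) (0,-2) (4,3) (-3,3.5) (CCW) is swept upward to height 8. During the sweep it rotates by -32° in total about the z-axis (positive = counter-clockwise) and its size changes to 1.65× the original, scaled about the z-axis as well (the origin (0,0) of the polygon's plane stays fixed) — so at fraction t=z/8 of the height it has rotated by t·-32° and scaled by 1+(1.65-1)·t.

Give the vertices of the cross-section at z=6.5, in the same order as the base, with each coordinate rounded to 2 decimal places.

t = z/height = 6.5/8 = 0.8125
s = 1 + (scale-1)·z/height = 1 + (1.65-1)·6.5/8 = 1.528125
θ = twist·z/height = -32°·6.5/8 = -26.0000° = -0.453786 rad
cos θ = 0.898794, sin θ = -0.438371 (intermediates below are computed at full precision and shown rounded to 5 d.p.)
v1: (-4.5,-1.5) → rotate → (-4.70213,0.62448) → ×s → (-7.18544,0.95428) → (-7.19,0.95)
v2: (-4,-2.5) → rotate → (-4.69110,-0.49350) → ×s → (-7.16859,-0.75413) → (-7.17,-0.75)
v3: (-2,-3) → rotate → (-3.11270,-1.81964) → ×s → (-4.75660,-2.78064) → (-4.76,-2.78)
v4: (0,-2) → rotate → (-0.87674,-1.79759) → ×s → (-1.33977,-2.74694) → (-1.34,-2.75)
v5: (4,3) → rotate → (4.91029,0.94290) → ×s → (7.50354,1.44087) → (7.50,1.44)
v6: (-3,3.5) → rotate → (-1.16208,4.46089) → ×s → (-1.77581,6.81680) → (-1.78,6.82)

Cross-section at z=6.5: (-7.19,0.95) (-7.17,-0.75) (-4.76,-2.78) (-1.34,-2.75) (7.50,1.44) (-1.78,6.82)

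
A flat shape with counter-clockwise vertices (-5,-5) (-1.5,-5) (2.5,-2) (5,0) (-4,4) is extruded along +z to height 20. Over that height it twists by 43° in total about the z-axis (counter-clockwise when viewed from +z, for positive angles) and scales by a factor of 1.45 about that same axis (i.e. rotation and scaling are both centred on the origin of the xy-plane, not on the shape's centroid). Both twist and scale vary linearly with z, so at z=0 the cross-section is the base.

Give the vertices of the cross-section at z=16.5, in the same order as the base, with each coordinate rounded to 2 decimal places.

Cross-section at z=16.5: (-1.60,-9.56) (2.30,-6.78) (4.38,-0.24) (5.58,3.98) (-7.65,1.28)

t = z/height = 16.5/20 = 0.825
s = 1 + (scale-1)·z/height = 1 + (1.45-1)·16.5/20 = 1.371250
θ = twist·z/height = 43°·16.5/20 = 35.4750° = 0.619156 rad
cos θ = 0.814369, sin θ = 0.580348 (intermediates below are computed at full precision and shown rounded to 5 d.p.)
v1: (-5,-5) → rotate → (-1.17011,-6.97358) → ×s → (-1.60451,-9.56252) → (-1.60,-9.56)
v2: (-1.5,-5) → rotate → (1.68019,-4.94237) → ×s → (2.30395,-6.77722) → (2.30,-6.78)
v3: (2.5,-2) → rotate → (3.19662,-0.17787) → ×s → (4.38336,-0.24390) → (4.38,-0.24)
v4: (5,0) → rotate → (4.07184,2.90174) → ×s → (5.58352,3.97901) → (5.58,3.98)
v5: (-4,4) → rotate → (-5.57887,0.93608) → ×s → (-7.65002,1.28361) → (-7.65,1.28)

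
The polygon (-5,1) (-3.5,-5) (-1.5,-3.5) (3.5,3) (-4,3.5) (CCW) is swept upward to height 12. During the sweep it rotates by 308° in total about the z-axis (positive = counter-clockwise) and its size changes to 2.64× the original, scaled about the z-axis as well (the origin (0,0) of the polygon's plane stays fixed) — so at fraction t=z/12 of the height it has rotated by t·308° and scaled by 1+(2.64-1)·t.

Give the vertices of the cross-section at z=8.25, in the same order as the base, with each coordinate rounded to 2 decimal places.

Cross-section at z=8.25: (10.17,3.79) (0.73,12.96) (-1.20,8.01) (-2.97,-9.35) (11.15,-1.85)

t = z/height = 8.25/12 = 0.6875
s = 1 + (scale-1)·z/height = 1 + (2.64-1)·8.25/12 = 2.127500
θ = twist·z/height = 308°·8.25/12 = 211.7500° = 3.695735 rad
cos θ = -0.850352, sin θ = -0.526214 (intermediates below are computed at full precision and shown rounded to 5 d.p.)
v1: (-5,1) → rotate → (4.77798,1.78072) → ×s → (10.16514,3.78848) → (10.17,3.79)
v2: (-3.5,-5) → rotate → (0.34516,6.09351) → ×s → (0.73433,12.96394) → (0.73,12.96)
v3: (-1.5,-3.5) → rotate → (-0.56622,3.76555) → ×s → (-1.20463,8.01122) → (-1.20,8.01)
v4: (3.5,3) → rotate → (-1.39759,-4.39281) → ×s → (-2.97337,-9.34569) → (-2.97,-9.35)
v5: (-4,3.5) → rotate → (5.24316,-0.87138) → ×s → (11.15482,-1.85385) → (11.15,-1.85)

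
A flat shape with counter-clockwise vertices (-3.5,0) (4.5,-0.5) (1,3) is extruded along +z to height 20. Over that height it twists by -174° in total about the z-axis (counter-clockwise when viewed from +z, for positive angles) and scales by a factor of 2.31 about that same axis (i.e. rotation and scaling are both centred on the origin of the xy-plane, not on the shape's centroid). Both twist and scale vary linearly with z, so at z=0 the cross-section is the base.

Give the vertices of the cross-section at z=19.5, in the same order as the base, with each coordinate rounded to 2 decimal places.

Cross-section at z=19.5: (7.84,1.43) (-10.29,-0.72) (-1.01,-7.13)

t = z/height = 19.5/20 = 0.975
s = 1 + (scale-1)·z/height = 1 + (2.31-1)·19.5/20 = 2.277250
θ = twist·z/height = -174°·19.5/20 = -169.6500° = -2.960951 rad
cos θ = -0.983729, sin θ = -0.179661 (intermediates below are computed at full precision and shown rounded to 5 d.p.)
v1: (-3.5,0) → rotate → (3.44305,0.62881) → ×s → (7.84069,1.43196) → (7.84,1.43)
v2: (4.5,-0.5) → rotate → (-4.51661,-0.31661) → ×s → (-10.28545,-0.72100) → (-10.29,-0.72)
v3: (1,3) → rotate → (-0.44475,-3.13085) → ×s → (-1.01280,-7.12972) → (-1.01,-7.13)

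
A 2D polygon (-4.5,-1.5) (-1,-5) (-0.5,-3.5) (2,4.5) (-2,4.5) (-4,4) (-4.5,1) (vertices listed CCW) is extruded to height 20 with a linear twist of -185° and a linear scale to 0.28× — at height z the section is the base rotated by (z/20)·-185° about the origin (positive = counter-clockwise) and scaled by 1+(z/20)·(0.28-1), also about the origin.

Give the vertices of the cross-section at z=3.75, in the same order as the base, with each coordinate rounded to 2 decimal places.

Cross-section at z=3.75: (-3.94,1.15) (-3.17,-3.06) (-2.08,-2.24) (3.64,2.22) (0.79,4.19) (-0.88,4.81) (-2.71,2.93)

t = z/height = 3.75/20 = 0.1875
s = 1 + (scale-1)·z/height = 1 + (0.28-1)·3.75/20 = 0.865000
θ = twist·z/height = -185°·3.75/20 = -34.6875° = -0.605411 rad
cos θ = 0.822268, sin θ = -0.569100 (intermediates below are computed at full precision and shown rounded to 5 d.p.)
v1: (-4.5,-1.5) → rotate → (-4.55386,1.32755) → ×s → (-3.93909,1.14833) → (-3.94,1.15)
v2: (-1,-5) → rotate → (-3.66777,-3.54224) → ×s → (-3.17262,-3.06404) → (-3.17,-3.06)
v3: (-0.5,-3.5) → rotate → (-2.40298,-2.59339) → ×s → (-2.07858,-2.24328) → (-2.08,-2.24)
v4: (2,4.5) → rotate → (4.20549,2.56201) → ×s → (3.63775,2.21614) → (3.64,2.22)
v5: (-2,4.5) → rotate → (0.91641,4.83841) → ×s → (0.79270,4.18522) → (0.79,4.19)
v6: (-4,4) → rotate → (-1.01267,5.56547) → ×s → (-0.87596,4.81413) → (-0.88,4.81)
v7: (-4.5,1) → rotate → (-3.13111,3.38322) → ×s → (-2.70841,2.92648) → (-2.71,2.93)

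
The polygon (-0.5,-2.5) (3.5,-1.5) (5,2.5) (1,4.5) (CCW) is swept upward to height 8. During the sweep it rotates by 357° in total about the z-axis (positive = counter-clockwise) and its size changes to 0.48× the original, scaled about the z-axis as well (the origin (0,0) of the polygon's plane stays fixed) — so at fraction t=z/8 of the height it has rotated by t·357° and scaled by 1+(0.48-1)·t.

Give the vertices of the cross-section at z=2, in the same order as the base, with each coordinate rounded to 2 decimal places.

t = z/height = 2/8 = 0.25
s = 1 + (scale-1)·z/height = 1 + (0.48-1)·2/8 = 0.870000
θ = twist·z/height = 357°·2/8 = 89.2500° = 1.557706 rad
cos θ = 0.013090, sin θ = 0.999914 (intermediates below are computed at full precision and shown rounded to 5 d.p.)
v1: (-0.5,-2.5) → rotate → (2.49324,-0.53268) → ×s → (2.16912,-0.46343) → (2.17,-0.46)
v2: (3.5,-1.5) → rotate → (1.54569,3.48007) → ×s → (1.34475,3.02766) → (1.34,3.03)
v3: (5,2.5) → rotate → (-2.43434,5.03230) → ×s → (-2.11787,4.37810) → (-2.12,4.38)
v4: (1,4.5) → rotate → (-4.48652,1.05882) → ×s → (-3.90328,0.92117) → (-3.90,0.92)

Cross-section at z=2: (2.17,-0.46) (1.34,3.03) (-2.12,4.38) (-3.90,0.92)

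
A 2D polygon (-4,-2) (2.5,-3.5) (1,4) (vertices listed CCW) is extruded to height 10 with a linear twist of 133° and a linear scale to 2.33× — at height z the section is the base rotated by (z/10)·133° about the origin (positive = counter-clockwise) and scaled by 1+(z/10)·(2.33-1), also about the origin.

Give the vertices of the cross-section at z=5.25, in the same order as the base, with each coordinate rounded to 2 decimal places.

t = z/height = 5.25/10 = 0.525
s = 1 + (scale-1)·z/height = 1 + (2.33-1)·5.25/10 = 1.698250
θ = twist·z/height = 133°·5.25/10 = 69.8250° = 1.218676 rad
cos θ = 0.344889, sin θ = 0.938644 (intermediates below are computed at full precision and shown rounded to 5 d.p.)
v1: (-4,-2) → rotate → (0.49773,-4.44435) → ×s → (0.84527,-7.54762) → (0.85,-7.55)
v2: (2.5,-3.5) → rotate → (4.14747,1.13950) → ×s → (7.04345,1.93515) → (7.04,1.94)
v3: (1,4) → rotate → (-3.40969,2.31820) → ×s → (-5.79050,3.93688) → (-5.79,3.94)

Cross-section at z=5.25: (0.85,-7.55) (7.04,1.94) (-5.79,3.94)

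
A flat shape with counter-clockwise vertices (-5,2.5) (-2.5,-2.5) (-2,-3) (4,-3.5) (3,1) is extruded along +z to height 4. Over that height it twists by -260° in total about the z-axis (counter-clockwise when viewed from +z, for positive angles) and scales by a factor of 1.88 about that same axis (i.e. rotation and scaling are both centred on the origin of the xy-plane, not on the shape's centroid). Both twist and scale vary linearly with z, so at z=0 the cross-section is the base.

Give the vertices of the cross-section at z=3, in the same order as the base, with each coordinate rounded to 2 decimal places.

Cross-section at z=3: (6.94,-6.16) (5.08,2.93) (4.50,3.95) (-4.91,7.33) (-5.24,-0.31)

t = z/height = 3/4 = 0.75
s = 1 + (scale-1)·z/height = 1 + (1.88-1)·3/4 = 1.660000
θ = twist·z/height = -260°·3/4 = -195.0000° = -3.403392 rad
cos θ = -0.965926, sin θ = 0.258819 (intermediates below are computed at full precision and shown rounded to 5 d.p.)
v1: (-5,2.5) → rotate → (4.18258,-3.70891) → ×s → (6.94309,-6.15679) → (6.94,-6.16)
v2: (-2.5,-2.5) → rotate → (3.06186,1.76777) → ×s → (5.08269,2.93449) → (5.08,2.93)
v3: (-2,-3) → rotate → (2.70831,2.38014) → ×s → (4.49579,3.95103) → (4.50,3.95)
v4: (4,-3.5) → rotate → (-2.95784,4.41602) → ×s → (-4.91001,7.33059) → (-4.91,7.33)
v5: (3,1) → rotate → (-3.15660,-0.18947) → ×s → (-5.23995,-0.31452) → (-5.24,-0.31)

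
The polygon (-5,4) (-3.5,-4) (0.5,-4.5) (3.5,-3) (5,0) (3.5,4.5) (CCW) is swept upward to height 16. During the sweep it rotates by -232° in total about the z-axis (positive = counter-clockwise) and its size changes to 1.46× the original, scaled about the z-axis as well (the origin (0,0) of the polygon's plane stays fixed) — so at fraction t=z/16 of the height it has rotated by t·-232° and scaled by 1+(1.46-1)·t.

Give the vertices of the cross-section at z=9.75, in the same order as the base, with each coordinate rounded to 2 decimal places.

Cross-section at z=9.75: (8.20,0.00) (0.30,6.80) (-4.10,4.10) (-5.90,0.20) (-5.00,-4.00) (0.10,-7.30)

t = z/height = 9.75/16 = 0.609375
s = 1 + (scale-1)·z/height = 1 + (1.46-1)·9.75/16 = 1.280313
θ = twist·z/height = -232°·9.75/16 = -141.3750° = -2.467459 rad
cos θ = -0.781248, sin θ = -0.624221 (intermediates below are computed at full precision and shown rounded to 5 d.p.)
v1: (-5,4) → rotate → (6.40312,-0.00389) → ×s → (8.19800,-0.00498) → (8.20,0.00)
v2: (-3.5,-4) → rotate → (0.23749,5.30976) → ×s → (0.30406,6.79816) → (0.30,6.80)
v3: (0.5,-4.5) → rotate → (-3.19962,3.20351) → ×s → (-4.09651,4.10149) → (-4.10,4.10)
v4: (3.5,-3) → rotate → (-4.60703,0.15897) → ×s → (-5.89844,0.20353) → (-5.90,0.20)
v5: (5,0) → rotate → (-3.90624,-3.12110) → ×s → (-5.00121,-3.99599) → (-5.00,-4.00)
v6: (3.5,4.5) → rotate → (0.07462,-5.70039) → ×s → (0.09554,-7.29828) → (0.10,-7.30)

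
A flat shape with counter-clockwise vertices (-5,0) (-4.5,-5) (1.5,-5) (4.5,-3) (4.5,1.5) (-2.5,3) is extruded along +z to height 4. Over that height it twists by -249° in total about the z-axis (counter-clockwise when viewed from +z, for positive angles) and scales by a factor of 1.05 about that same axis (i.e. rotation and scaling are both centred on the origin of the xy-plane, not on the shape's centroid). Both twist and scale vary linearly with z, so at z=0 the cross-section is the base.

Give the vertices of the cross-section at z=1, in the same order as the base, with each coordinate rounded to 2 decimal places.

t = z/height = 1/4 = 0.25
s = 1 + (scale-1)·z/height = 1 + (1.05-1)·1/4 = 1.012500
θ = twist·z/height = -249°·1/4 = -62.2500° = -1.086467 rad
cos θ = 0.465615, sin θ = -0.884988 (intermediates below are computed at full precision and shown rounded to 5 d.p.)
v1: (-5,0) → rotate → (-2.32807,4.42494) → ×s → (-2.35717,4.48025) → (-2.36,4.48)
v2: (-4.5,-5) → rotate → (-6.52020,1.65437) → ×s → (-6.60171,1.67505) → (-6.60,1.68)
v3: (1.5,-5) → rotate → (-3.72652,-3.65555) → ×s → (-3.77310,-3.70125) → (-3.77,-3.70)
v4: (4.5,-3) → rotate → (-0.55970,-5.37929) → ×s → (-0.56669,-5.44653) → (-0.57,-5.45)
v5: (4.5,1.5) → rotate → (3.42275,-3.28402) → ×s → (3.46553,-3.32507) → (3.47,-3.33)
v6: (-2.5,3) → rotate → (1.49093,3.60931) → ×s → (1.50956,3.65443) → (1.51,3.65)

Cross-section at z=1: (-2.36,4.48) (-6.60,1.68) (-3.77,-3.70) (-0.57,-5.45) (3.47,-3.33) (1.51,3.65)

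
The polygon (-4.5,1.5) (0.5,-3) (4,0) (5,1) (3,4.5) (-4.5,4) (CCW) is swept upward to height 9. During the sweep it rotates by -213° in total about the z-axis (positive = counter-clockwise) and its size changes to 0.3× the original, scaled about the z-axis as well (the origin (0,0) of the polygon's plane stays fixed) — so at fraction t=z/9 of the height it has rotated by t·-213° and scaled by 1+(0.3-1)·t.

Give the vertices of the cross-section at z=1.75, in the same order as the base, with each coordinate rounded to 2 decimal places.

t = z/height = 1.75/9 = 0.194444
s = 1 + (scale-1)·z/height = 1 + (0.3-1)·1.75/9 = 0.863889
θ = twist·z/height = -213°·1.75/9 = -41.4167° = -0.722857 rad
cos θ = 0.749919, sin θ = -0.661530 (intermediates below are computed at full precision and shown rounded to 5 d.p.)
v1: (-4.5,1.5) → rotate → (-2.38234,4.10176) → ×s → (-2.05808,3.54347) → (-2.06,3.54)
v2: (0.5,-3) → rotate → (-1.60963,-2.58052) → ×s → (-1.39054,-2.22928) → (-1.39,-2.23)
v3: (4,0) → rotate → (2.99967,-2.64612) → ×s → (2.59139,-2.28595) → (2.59,-2.29)
v4: (5,1) → rotate → (4.41112,-2.55773) → ×s → (3.81072,-2.20960) → (3.81,-2.21)
v5: (3,4.5) → rotate → (5.22664,1.39004) → ×s → (4.51524,1.20084) → (4.52,1.20)
v6: (-4.5,4) → rotate → (-0.72851,5.97656) → ×s → (-0.62936,5.16308) → (-0.63,5.16)

Cross-section at z=1.75: (-2.06,3.54) (-1.39,-2.23) (2.59,-2.29) (3.81,-2.21) (4.52,1.20) (-0.63,5.16)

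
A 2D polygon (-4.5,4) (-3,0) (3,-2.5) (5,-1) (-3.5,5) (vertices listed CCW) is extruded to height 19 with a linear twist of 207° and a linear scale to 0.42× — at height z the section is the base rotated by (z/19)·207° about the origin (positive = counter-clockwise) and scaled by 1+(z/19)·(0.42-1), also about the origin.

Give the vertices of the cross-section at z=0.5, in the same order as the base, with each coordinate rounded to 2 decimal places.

t = z/height = 0.5/19 = 0.0263158
s = 1 + (scale-1)·z/height = 1 + (0.42-1)·0.5/19 = 0.984737
θ = twist·z/height = 207°·0.5/19 = 5.4474° = 0.095075 rad
cos θ = 0.995484, sin θ = 0.094931 (intermediates below are computed at full precision and shown rounded to 5 d.p.)
v1: (-4.5,4) → rotate → (-4.85940,3.55474) → ×s → (-4.78523,3.50049) → (-4.79,3.50)
v2: (-3,0) → rotate → (-2.98645,-0.28479) → ×s → (-2.94087,-0.28045) → (-2.94,-0.28)
v3: (3,-2.5) → rotate → (3.22378,-2.20392) → ×s → (3.17457,-2.17028) → (3.17,-2.17)
v4: (5,-1) → rotate → (5.07235,-0.52083) → ×s → (4.99493,-0.51288) → (4.99,-0.51)
v5: (-3.5,5) → rotate → (-3.95885,4.64516) → ×s → (-3.89843,4.57426) → (-3.90,4.57)

Cross-section at z=0.5: (-4.79,3.50) (-2.94,-0.28) (3.17,-2.17) (4.99,-0.51) (-3.90,4.57)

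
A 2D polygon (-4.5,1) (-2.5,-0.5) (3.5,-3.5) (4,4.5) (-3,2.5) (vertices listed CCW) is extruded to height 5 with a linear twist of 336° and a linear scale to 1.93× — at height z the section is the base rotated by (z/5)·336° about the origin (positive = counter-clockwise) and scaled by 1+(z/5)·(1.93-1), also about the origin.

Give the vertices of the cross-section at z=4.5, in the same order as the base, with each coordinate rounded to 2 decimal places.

t = z/height = 4.5/5 = 0.9
s = 1 + (scale-1)·z/height = 1 + (1.93-1)·4.5/5 = 1.837000
θ = twist·z/height = 336°·4.5/5 = 302.4000° = 5.277876 rad
cos θ = 0.535827, sin θ = -0.844328 (intermediates below are computed at full precision and shown rounded to 5 d.p.)
v1: (-4.5,1) → rotate → (-1.56689,4.33530) → ×s → (-2.87838,7.96395) → (-2.88,7.96)
v2: (-2.5,-0.5) → rotate → (-1.76173,1.84291) → ×s → (-3.23630,3.38542) → (-3.24,3.39)
v3: (3.5,-3.5) → rotate → (-1.07975,-4.83054) → ×s → (-1.98351,-8.87370) → (-1.98,-8.87)
v4: (4,4.5) → rotate → (5.94278,-0.96609) → ×s → (10.91689,-1.77471) → (10.92,-1.77)
v5: (-3,2.5) → rotate → (0.50334,3.87255) → ×s → (0.92463,7.11388) → (0.92,7.11)

Cross-section at z=4.5: (-2.88,7.96) (-3.24,3.39) (-1.98,-8.87) (10.92,-1.77) (0.92,7.11)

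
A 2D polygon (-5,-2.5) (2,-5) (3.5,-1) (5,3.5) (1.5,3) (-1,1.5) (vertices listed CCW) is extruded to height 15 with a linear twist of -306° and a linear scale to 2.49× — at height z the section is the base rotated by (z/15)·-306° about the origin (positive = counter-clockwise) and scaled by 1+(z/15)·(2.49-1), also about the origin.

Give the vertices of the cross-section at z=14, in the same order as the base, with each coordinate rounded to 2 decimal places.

Cross-section at z=14: (2.54,-13.12) (12.80,1.39) (4.55,7.42) (-4.84,13.76) (-5.94,5.38) (-4.10,-1.34)

t = z/height = 14/15 = 0.933333
s = 1 + (scale-1)·z/height = 1 + (2.49-1)·14/15 = 2.390667
θ = twist·z/height = -306°·14/15 = -285.6000° = -4.984660 rad
cos θ = 0.268920, sin θ = 0.963163 (intermediates below are computed at full precision and shown rounded to 5 d.p.)
v1: (-5,-2.5) → rotate → (1.06331,-5.48811) → ×s → (2.54201,-13.12025) → (2.54,-13.12)
v2: (2,-5) → rotate → (5.35365,0.58173) → ×s → (12.79880,1.39071) → (12.80,1.39)
v3: (3.5,-1) → rotate → (1.90438,3.10215) → ×s → (4.55274,7.41620) → (4.55,7.42)
v4: (5,3.5) → rotate → (-2.02647,5.75703) → ×s → (-4.84461,13.76314) → (-4.84,13.76)
v5: (1.5,3) → rotate → (-2.48611,2.25150) → ×s → (-5.94346,5.38259) → (-5.94,5.38)
v6: (-1,1.5) → rotate → (-1.71366,-0.55978) → ×s → (-4.09680,-1.33825) → (-4.10,-1.34)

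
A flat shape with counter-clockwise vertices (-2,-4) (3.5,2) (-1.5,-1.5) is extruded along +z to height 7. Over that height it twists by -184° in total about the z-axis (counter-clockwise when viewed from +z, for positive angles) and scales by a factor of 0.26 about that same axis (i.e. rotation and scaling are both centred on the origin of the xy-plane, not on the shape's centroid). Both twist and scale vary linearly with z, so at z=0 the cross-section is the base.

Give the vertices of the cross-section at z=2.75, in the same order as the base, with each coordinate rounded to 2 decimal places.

t = z/height = 2.75/7 = 0.392857
s = 1 + (scale-1)·z/height = 1 + (0.26-1)·2.75/7 = 0.709286
θ = twist·z/height = -184°·2.75/7 = -72.2857° = -1.261624 rad
cos θ = 0.304271, sin θ = -0.952586 (intermediates below are computed at full precision and shown rounded to 5 d.p.)
v1: (-2,-4) → rotate → (-4.41888,0.68809) → ×s → (-3.13425,0.48805) → (-3.13,0.49)
v2: (3.5,2) → rotate → (2.97012,-2.72551) → ×s → (2.10666,-1.93316) → (2.11,-1.93)
v3: (-1.5,-1.5) → rotate → (-1.88528,0.97247) → ×s → (-1.33721,0.68976) → (-1.34,0.69)

Cross-section at z=2.75: (-3.13,0.49) (2.11,-1.93) (-1.34,0.69)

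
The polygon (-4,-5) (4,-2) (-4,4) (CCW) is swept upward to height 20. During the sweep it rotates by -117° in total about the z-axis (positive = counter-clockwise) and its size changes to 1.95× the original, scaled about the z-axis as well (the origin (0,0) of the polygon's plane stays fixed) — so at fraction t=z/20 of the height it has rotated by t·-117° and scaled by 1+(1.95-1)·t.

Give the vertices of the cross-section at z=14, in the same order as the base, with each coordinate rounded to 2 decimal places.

t = z/height = 14/20 = 0.7
s = 1 + (scale-1)·z/height = 1 + (1.95-1)·14/20 = 1.665000
θ = twist·z/height = -117°·14/20 = -81.9000° = -1.429425 rad
cos θ = 0.140901, sin θ = -0.990024 (intermediates below are computed at full precision and shown rounded to 5 d.p.)
v1: (-4,-5) → rotate → (-5.51372,3.25559) → ×s → (-9.18035,5.42055) → (-9.18,5.42)
v2: (4,-2) → rotate → (-1.41644,-4.24190) → ×s → (-2.35838,-7.06276) → (-2.36,-7.06)
v3: (-4,4) → rotate → (3.39649,4.52370) → ×s → (5.65516,7.53196) → (5.66,7.53)

Cross-section at z=14: (-9.18,5.42) (-2.36,-7.06) (5.66,7.53)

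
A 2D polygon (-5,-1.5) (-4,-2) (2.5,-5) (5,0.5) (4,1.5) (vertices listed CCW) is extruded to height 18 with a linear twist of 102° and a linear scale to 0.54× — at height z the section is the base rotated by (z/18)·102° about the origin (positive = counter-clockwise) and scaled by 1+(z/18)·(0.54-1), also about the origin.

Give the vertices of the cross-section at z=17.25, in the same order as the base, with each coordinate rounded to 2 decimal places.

Cross-section at z=17.25: (1.21,-2.66) (1.41,-2.07) (2.58,1.76) (-0.65,2.73) (-1.13,2.10)

t = z/height = 17.25/18 = 0.958333
s = 1 + (scale-1)·z/height = 1 + (0.54-1)·17.25/18 = 0.559167
θ = twist·z/height = 102°·17.25/18 = 97.7500° = 1.706059 rad
cos θ = -0.134851, sin θ = 0.990866 (intermediates below are computed at full precision and shown rounded to 5 d.p.)
v1: (-5,-1.5) → rotate → (2.16055,-4.75205) → ×s → (1.20811,-2.65719) → (1.21,-2.66)
v2: (-4,-2) → rotate → (2.52114,-3.69376) → ×s → (1.40973,-2.06543) → (1.41,-2.07)
v3: (2.5,-5) → rotate → (4.61720,3.15142) → ×s → (2.58179,1.76217) → (2.58,1.76)
v4: (5,0.5) → rotate → (-1.16969,4.88690) → ×s → (-0.65405,2.73259) → (-0.65,2.73)
v5: (4,1.5) → rotate → (-2.02570,3.76119) → ×s → (-1.13271,2.10313) → (-1.13,2.10)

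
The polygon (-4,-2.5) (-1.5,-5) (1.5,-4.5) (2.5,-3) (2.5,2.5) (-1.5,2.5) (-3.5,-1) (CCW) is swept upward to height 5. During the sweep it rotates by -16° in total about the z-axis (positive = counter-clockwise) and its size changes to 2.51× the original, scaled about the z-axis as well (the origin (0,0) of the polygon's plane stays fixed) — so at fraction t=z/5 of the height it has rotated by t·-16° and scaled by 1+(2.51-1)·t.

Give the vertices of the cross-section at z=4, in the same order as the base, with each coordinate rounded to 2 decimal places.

Cross-section at z=4: (-9.84,-3.43) (-5.68,-10.03) (1.03,-10.42) (3.92,-7.68) (6.61,4.16) (-2.01,6.12) (-8.03,-0.44)

t = z/height = 4/5 = 0.8
s = 1 + (scale-1)·z/height = 1 + (2.51-1)·4/5 = 2.208000
θ = twist·z/height = -16°·4/5 = -12.8000° = -0.223402 rad
cos θ = 0.975149, sin θ = -0.221548 (intermediates below are computed at full precision and shown rounded to 5 d.p.)
v1: (-4,-2.5) → rotate → (-4.45447,-1.55168) → ×s → (-9.83547,-3.42611) → (-9.84,-3.43)
v2: (-1.5,-5) → rotate → (-2.57047,-4.54342) → ×s → (-5.67559,-10.03188) → (-5.68,-10.03)
v3: (1.5,-4.5) → rotate → (0.46576,-4.72049) → ×s → (1.02839,-10.42285) → (1.03,-10.42)
v4: (2.5,-3) → rotate → (1.77323,-3.47932) → ×s → (3.91529,-7.68234) → (3.92,-7.68)
v5: (2.5,2.5) → rotate → (2.99174,1.88400) → ×s → (6.60577,4.15988) → (6.61,4.16)
v6: (-1.5,2.5) → rotate → (-0.90885,2.77020) → ×s → (-2.00675,6.11659) → (-2.01,6.12)
v7: (-3.5,-1) → rotate → (-3.63457,-0.19973) → ×s → (-8.02513,-0.44100) → (-8.03,-0.44)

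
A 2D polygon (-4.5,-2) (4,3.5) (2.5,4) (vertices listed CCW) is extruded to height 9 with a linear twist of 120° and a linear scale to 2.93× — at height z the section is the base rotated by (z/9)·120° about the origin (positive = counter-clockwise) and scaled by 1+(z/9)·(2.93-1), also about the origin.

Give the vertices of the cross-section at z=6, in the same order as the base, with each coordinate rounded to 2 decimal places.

Cross-section at z=6: (2.72,-10.93) (-6.29,10.40) (-8.02,7.22)

t = z/height = 6/9 = 0.666667
s = 1 + (scale-1)·z/height = 1 + (2.93-1)·6/9 = 2.286667
θ = twist·z/height = 120°·6/9 = 80.0000° = 1.396263 rad
cos θ = 0.173648, sin θ = 0.984808 (intermediates below are computed at full precision and shown rounded to 5 d.p.)
v1: (-4.5,-2) → rotate → (1.18820,-4.77893) → ×s → (2.71701,-10.92782) → (2.72,-10.93)
v2: (4,3.5) → rotate → (-2.75223,4.54700) → ×s → (-6.29344,10.39747) → (-6.29,10.40)
v3: (2.5,4) → rotate → (-3.50511,3.15661) → ×s → (-8.01502,7.21812) → (-8.02,7.22)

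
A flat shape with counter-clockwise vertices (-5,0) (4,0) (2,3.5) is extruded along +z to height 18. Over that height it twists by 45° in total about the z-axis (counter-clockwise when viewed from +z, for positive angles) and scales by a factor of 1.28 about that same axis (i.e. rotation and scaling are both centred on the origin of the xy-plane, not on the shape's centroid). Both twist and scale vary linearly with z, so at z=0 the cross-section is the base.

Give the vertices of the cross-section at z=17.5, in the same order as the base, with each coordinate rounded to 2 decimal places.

t = z/height = 17.5/18 = 0.972222
s = 1 + (scale-1)·z/height = 1 + (1.28-1)·17.5/18 = 1.272222
θ = twist·z/height = 45°·17.5/18 = 43.7500° = 0.763582 rad
cos θ = 0.722364, sin θ = 0.691513 (intermediates below are computed at full precision and shown rounded to 5 d.p.)
v1: (-5,0) → rotate → (-3.61182,-3.45757) → ×s → (-4.59504,-4.39879) → (-4.60,-4.40)
v2: (4,0) → rotate → (2.88946,2.76605) → ×s → (3.67603,3.51903) → (3.68,3.52)
v3: (2,3.5) → rotate → (-0.97557,3.91130) → ×s → (-1.24114,4.97604) → (-1.24,4.98)

Cross-section at z=17.5: (-4.60,-4.40) (3.68,3.52) (-1.24,4.98)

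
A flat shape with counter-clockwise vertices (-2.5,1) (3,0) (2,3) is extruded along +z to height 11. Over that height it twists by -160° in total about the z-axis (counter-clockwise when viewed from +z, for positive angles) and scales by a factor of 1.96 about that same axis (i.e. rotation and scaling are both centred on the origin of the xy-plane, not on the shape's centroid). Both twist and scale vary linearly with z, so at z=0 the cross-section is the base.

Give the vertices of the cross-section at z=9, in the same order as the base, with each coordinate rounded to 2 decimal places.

t = z/height = 9/11 = 0.818182
s = 1 + (scale-1)·z/height = 1 + (1.96-1)·9/11 = 1.785455
θ = twist·z/height = -160°·9/11 = -130.9091° = -2.284795 rad
cos θ = -0.654861, sin θ = -0.755750 (intermediates below are computed at full precision and shown rounded to 5 d.p.)
v1: (-2.5,1) → rotate → (2.39290,1.23451) → ×s → (4.27242,2.20417) → (4.27,2.20)
v2: (3,0) → rotate → (-1.96458,-2.26725) → ×s → (-3.50767,-4.04807) → (-3.51,-4.05)
v3: (2,3) → rotate → (0.95753,-3.47608) → ×s → (1.70962,-6.20639) → (1.71,-6.21)

Cross-section at z=9: (4.27,2.20) (-3.51,-4.05) (1.71,-6.21)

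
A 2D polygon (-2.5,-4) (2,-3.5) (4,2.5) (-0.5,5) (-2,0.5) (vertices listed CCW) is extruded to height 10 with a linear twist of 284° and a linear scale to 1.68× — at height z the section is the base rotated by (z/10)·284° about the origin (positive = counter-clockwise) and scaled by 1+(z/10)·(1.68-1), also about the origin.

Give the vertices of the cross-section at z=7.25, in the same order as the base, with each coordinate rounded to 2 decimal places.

t = z/height = 7.25/10 = 0.725
s = 1 + (scale-1)·z/height = 1 + (1.68-1)·7.25/10 = 1.493000
θ = twist·z/height = 284°·7.25/10 = 205.9000° = 3.593633 rad
cos θ = -0.899558, sin θ = -0.436802 (intermediates below are computed at full precision and shown rounded to 5 d.p.)
v1: (-2.5,-4) → rotate → (0.50169,4.69024) → ×s → (0.74902,7.00252) → (0.75,7.00)
v2: (2,-3.5) → rotate → (-3.32792,2.27485) → ×s → (-4.96859,3.39635) → (-4.97,3.40)
v3: (4,2.5) → rotate → (-2.50623,-3.99610) → ×s → (-3.74180,-5.96618) → (-3.74,-5.97)
v4: (-0.5,5) → rotate → (2.63379,-4.27939) → ×s → (3.93225,-6.38913) → (3.93,-6.39)
v5: (-2,0.5) → rotate → (2.01752,0.42382) → ×s → (3.01215,0.63277) → (3.01,0.63)

Cross-section at z=7.25: (0.75,7.00) (-4.97,3.40) (-3.74,-5.97) (3.93,-6.39) (3.01,0.63)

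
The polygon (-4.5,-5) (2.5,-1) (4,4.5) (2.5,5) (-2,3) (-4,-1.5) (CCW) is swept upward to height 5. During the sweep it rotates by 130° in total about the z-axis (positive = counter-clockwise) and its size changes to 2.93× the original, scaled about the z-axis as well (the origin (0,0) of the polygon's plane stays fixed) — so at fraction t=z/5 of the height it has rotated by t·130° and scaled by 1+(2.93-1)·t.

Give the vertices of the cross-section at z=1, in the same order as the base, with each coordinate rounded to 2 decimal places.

Cross-section at z=1: (-2.57,-8.96) (3.72,0.27) (2.25,8.04) (0.08,7.75) (-4.31,2.52) (-4.07,-4.30)

t = z/height = 1/5 = 0.2
s = 1 + (scale-1)·z/height = 1 + (2.93-1)·1/5 = 1.386000
θ = twist·z/height = 130°·1/5 = 26.0000° = 0.453786 rad
cos θ = 0.898794, sin θ = 0.438371 (intermediates below are computed at full precision and shown rounded to 5 d.p.)
v1: (-4.5,-5) → rotate → (-1.85272,-6.46664) → ×s → (-2.56787,-8.96276) → (-2.57,-8.96)
v2: (2.5,-1) → rotate → (2.68536,0.19713) → ×s → (3.72190,0.27323) → (3.72,0.27)
v3: (4,4.5) → rotate → (1.62251,5.79806) → ×s → (2.24879,8.03611) → (2.25,8.04)
v4: (2.5,5) → rotate → (0.05513,5.58990) → ×s → (0.07641,7.74760) → (0.08,7.75)
v5: (-2,3) → rotate → (-3.11270,1.81964) → ×s → (-4.31420,2.52202) → (-4.31,2.52)
v6: (-4,-1.5) → rotate → (-2.93762,-3.10168) → ×s → (-4.07154,-4.29892) → (-4.07,-4.30)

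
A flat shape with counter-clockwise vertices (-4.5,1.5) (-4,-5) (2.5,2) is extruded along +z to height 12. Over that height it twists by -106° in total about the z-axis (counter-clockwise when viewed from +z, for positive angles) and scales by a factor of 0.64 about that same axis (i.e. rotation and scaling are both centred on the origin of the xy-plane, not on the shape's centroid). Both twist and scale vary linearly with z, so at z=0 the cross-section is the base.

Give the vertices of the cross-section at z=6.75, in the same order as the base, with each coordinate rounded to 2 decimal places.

Cross-section at z=6.75: (-0.78,3.70) (-5.05,0.74) (2.38,-0.91)

t = z/height = 6.75/12 = 0.5625
s = 1 + (scale-1)·z/height = 1 + (0.64-1)·6.75/12 = 0.797500
θ = twist·z/height = -106°·6.75/12 = -59.6250° = -1.040653 rad
cos θ = 0.505657, sin θ = -0.862734 (intermediates below are computed at full precision and shown rounded to 5 d.p.)
v1: (-4.5,1.5) → rotate → (-0.98136,4.64079) → ×s → (-0.78263,3.70103) → (-0.78,3.70)
v2: (-4,-5) → rotate → (-6.33630,0.92265) → ×s → (-5.05320,0.73581) → (-5.05,0.74)
v3: (2.5,2) → rotate → (2.98961,-1.14552) → ×s → (2.38422,-0.91355) → (2.38,-0.91)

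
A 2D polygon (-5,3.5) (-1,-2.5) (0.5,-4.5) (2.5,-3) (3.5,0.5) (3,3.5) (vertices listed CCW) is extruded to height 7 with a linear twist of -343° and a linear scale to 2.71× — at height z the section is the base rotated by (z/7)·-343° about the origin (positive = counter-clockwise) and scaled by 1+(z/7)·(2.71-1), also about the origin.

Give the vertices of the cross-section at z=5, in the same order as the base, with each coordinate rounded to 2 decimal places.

Cross-section at z=5: (-2.35,-13.35) (5.97,0.33) (8.59,5.23) (3.69,7.85) (-4.29,6.58) (-9.86,2.75)

t = z/height = 5/7 = 0.714286
s = 1 + (scale-1)·z/height = 1 + (2.71-1)·5/7 = 2.221429
θ = twist·z/height = -343°·5/7 = -245.0000° = -4.276057 rad
cos θ = -0.422618, sin θ = 0.906308 (intermediates below are computed at full precision and shown rounded to 5 d.p.)
v1: (-5,3.5) → rotate → (-1.05899,-6.01070) → ×s → (-2.35246,-13.35235) → (-2.35,-13.35)
v2: (-1,-2.5) → rotate → (2.68839,0.15024) → ×s → (5.97206,0.33374) → (5.97,0.33)
v3: (0.5,-4.5) → rotate → (3.86708,2.35494) → ×s → (8.59043,5.23132) → (8.59,5.23)
v4: (2.5,-3) → rotate → (1.66238,3.53362) → ×s → (3.69285,7.84969) → (3.69,7.85)
v5: (3.5,0.5) → rotate → (-1.93232,2.96077) → ×s → (-4.29251,6.57713) → (-4.29,6.58)
v6: (3,3.5) → rotate → (-4.43993,1.23976) → ×s → (-9.86299,2.75404) → (-9.86,2.75)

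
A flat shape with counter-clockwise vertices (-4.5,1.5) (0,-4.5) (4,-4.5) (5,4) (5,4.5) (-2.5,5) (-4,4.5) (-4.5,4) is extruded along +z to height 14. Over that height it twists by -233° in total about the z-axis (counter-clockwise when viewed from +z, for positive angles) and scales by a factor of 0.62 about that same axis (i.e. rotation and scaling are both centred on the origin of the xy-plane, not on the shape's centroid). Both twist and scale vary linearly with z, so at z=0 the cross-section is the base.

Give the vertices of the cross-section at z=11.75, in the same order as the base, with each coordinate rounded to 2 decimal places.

t = z/height = 11.75/14 = 0.839286
s = 1 + (scale-1)·z/height = 1 + (0.62-1)·11.75/14 = 0.681071
θ = twist·z/height = -233°·11.75/14 = -195.5536° = -3.413054 rad
cos θ = -0.963380, sin θ = 0.268139 (intermediates below are computed at full precision and shown rounded to 5 d.p.)
v1: (-4.5,1.5) → rotate → (3.93300,-2.65170) → ×s → (2.67866,-1.80599) → (2.68,-1.81)
v2: (0,-4.5) → rotate → (1.20663,4.33521) → ×s → (0.82180,2.95259) → (0.82,2.95)
v3: (4,-4.5) → rotate → (-2.64689,5.40777) → ×s → (-1.80272,3.68308) → (-1.80,3.68)
v4: (5,4) → rotate → (-5.88946,-2.51282) → ×s → (-4.01114,-1.71141) → (-4.01,-1.71)
v5: (5,4.5) → rotate → (-6.02353,-2.99451) → ×s → (-4.10245,-2.03948) → (-4.10,-2.04)
v6: (-2.5,5) → rotate → (1.06775,-5.48725) → ×s → (0.72722,-3.73721) → (0.73,-3.74)
v7: (-4,4.5) → rotate → (2.64689,-5.40777) → ×s → (1.80272,-3.68308) → (1.80,-3.68)
v8: (-4.5,4) → rotate → (3.26265,-5.06015) → ×s → (2.22210,-3.44632) → (2.22,-3.45)

Cross-section at z=11.75: (2.68,-1.81) (0.82,2.95) (-1.80,3.68) (-4.01,-1.71) (-4.10,-2.04) (0.73,-3.74) (1.80,-3.68) (2.22,-3.45)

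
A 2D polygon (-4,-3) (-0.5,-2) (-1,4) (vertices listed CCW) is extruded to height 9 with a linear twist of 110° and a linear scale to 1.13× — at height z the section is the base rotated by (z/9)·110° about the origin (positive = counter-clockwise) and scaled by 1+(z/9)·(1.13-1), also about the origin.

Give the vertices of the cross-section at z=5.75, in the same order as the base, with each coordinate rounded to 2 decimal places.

Cross-section at z=5.75: (1.60,-5.17) (1.86,-1.24) (-4.44,0.44)

t = z/height = 5.75/9 = 0.638889
s = 1 + (scale-1)·z/height = 1 + (1.13-1)·5.75/9 = 1.083056
θ = twist·z/height = 110°·5.75/9 = 70.2778° = 1.226579 rad
cos θ = 0.337460, sin θ = 0.941340 (intermediates below are computed at full precision and shown rounded to 5 d.p.)
v1: (-4,-3) → rotate → (1.47418,-4.77774) → ×s → (1.59662,-5.17456) → (1.60,-5.17)
v2: (-0.5,-2) → rotate → (1.71395,-1.14559) → ×s → (1.85630,-1.24074) → (1.86,-1.24)
v3: (-1,4) → rotate → (-4.10282,0.40850) → ×s → (-4.44358,0.44243) → (-4.44,0.44)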